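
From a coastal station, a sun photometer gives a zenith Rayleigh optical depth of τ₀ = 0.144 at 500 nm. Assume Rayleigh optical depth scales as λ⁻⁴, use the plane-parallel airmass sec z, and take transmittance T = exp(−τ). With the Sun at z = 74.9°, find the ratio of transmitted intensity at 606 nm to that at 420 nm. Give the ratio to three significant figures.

Airmass: sec 74.9° = 3.8387.
τ(606 nm) = 0.144 × (500/606)⁴ × 3.8387 = 0.144 × 0.4634 × 3.8387 = 0.2562.
τ(420 nm) = 0.144 × (500/420)⁴ × 3.8387 = 0.144 × 2.0086 × 3.8387 = 1.1103.
T(606)/T(420) = exp(τ_B − τ_A) = exp(0.8541) = 2.3493.

2.35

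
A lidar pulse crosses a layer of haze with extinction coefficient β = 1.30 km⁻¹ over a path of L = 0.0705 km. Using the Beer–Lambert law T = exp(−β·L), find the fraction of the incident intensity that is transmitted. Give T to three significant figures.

τ = β·L = 1.30 × 0.0705 = 0.0916.
T = exp(−0.0916) = 0.9124.

0.912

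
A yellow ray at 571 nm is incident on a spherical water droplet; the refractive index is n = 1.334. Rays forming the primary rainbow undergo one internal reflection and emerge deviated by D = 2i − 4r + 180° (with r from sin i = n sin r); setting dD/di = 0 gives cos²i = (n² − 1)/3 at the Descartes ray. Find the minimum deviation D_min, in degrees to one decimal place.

138.1°

cos²i = (1.77956 − 1)/3 = 0.25985; i = arccos(0.50976) = 59.352°.
sin r = sin 59.352°/1.334 = 0.64492; r = 40.159°.
D_min = 2·59.352° − 4·40.159° + 180° = 138.067°.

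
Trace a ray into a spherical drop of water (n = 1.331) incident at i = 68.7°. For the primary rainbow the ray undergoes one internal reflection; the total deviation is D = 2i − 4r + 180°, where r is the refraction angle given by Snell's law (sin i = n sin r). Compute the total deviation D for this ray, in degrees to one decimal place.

sin r = sin 68.7° / 1.331 = 0.9317/1.331 = 0.7000; r = 44.43°.
D = 2·68.7° − 4·44.43° + 180° = 137.40° − 177.71° + 180° = 139.69°.

139.7°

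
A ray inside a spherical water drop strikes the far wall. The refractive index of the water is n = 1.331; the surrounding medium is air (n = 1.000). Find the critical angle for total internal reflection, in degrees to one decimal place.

sin θ_c = n_air / n = 1.000 / 1.331 = 0.7513.
θ_c = arcsin(0.7513) = 48.70°.

48.7°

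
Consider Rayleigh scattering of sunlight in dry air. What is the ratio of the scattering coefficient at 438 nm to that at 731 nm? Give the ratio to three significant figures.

7.76

Rayleigh scattering ∝ λ⁻⁴, so the ratio of coefficients is the inverse fourth power of the wavelength ratio.
σ(438)/σ(731) = (731/438)⁴ = (1.6689)⁴ = 7.758.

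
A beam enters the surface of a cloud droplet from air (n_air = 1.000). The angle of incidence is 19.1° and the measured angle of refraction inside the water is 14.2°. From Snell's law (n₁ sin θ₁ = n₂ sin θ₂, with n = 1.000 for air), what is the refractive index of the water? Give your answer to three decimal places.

n = sin θ_i / sin θ_r = sin 19.1° / sin 14.2° = 0.3272 / 0.2453 = 1.3339.

1.334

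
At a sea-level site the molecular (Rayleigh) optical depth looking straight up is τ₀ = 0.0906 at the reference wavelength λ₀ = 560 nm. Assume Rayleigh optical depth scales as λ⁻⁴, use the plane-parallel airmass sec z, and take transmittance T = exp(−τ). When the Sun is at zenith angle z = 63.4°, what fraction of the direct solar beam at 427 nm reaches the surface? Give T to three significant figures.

0.550

sec 63.4° = 2.2333.
τ = 0.0906 × (560/427)⁴ × 2.2333 = 0.0906 × 2.9583 × 2.2333 = 0.5986.
T = exp(−0.5986) = 0.5496.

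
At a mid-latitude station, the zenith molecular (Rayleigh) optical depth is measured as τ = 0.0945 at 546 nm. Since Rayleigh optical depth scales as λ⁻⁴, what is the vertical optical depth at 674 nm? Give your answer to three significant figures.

0.0407

τ(674 nm) = τ(546 nm) × (546/674)⁴ = 0.0945 × (0.8101)⁴ = 0.0945 × 0.4307 = 0.0407.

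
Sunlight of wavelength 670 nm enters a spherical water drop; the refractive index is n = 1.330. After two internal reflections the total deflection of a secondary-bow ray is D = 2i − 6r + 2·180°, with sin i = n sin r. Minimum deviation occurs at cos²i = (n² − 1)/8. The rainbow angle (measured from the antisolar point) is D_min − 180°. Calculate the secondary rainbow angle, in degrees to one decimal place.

50.1°

cos²i = (1.76890 − 1)/8 = 0.09611; i = arccos(0.31002) = 71.940°.
sin r = sin 71.940°/1.330 = 0.71483; r = 45.630°.
D_min = 2·71.940° − 6·45.630° + 360° = 230.101°.
Rainbow angle = D_min − 180° = 50.101°.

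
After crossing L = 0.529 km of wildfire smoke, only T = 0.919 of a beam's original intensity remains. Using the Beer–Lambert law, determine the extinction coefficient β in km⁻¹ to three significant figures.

Beer–Lambert: T = exp(−βL) ⇒ β = −ln(T)/L = −ln(0.919)/0.529 = 0.0845/0.529 = 0.1597 km⁻¹.

0.160 km⁻¹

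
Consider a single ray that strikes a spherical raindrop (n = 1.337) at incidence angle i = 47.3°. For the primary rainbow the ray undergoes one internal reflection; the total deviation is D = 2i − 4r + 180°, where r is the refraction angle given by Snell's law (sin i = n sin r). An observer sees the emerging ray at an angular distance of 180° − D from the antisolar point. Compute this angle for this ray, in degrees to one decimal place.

38.8°

sin r = sin 47.3° / 1.337 = 0.7349/1.337 = 0.5497; r = 33.34°.
D = 2·47.3° − 4·33.34° + 180° = 94.60° − 133.38° + 180° = 141.22°.
Angle from antisolar point = 180° − D = 38.78°.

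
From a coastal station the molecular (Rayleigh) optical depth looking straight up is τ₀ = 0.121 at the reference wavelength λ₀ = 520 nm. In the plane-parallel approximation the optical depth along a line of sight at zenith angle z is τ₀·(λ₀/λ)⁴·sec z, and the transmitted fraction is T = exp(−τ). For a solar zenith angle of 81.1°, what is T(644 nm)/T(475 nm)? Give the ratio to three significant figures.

2.21

Airmass: sec 81.1° = 6.4637.
τ(644 nm) = 0.121 × (520/644)⁴ × 6.4637 = 0.121 × 0.4251 × 6.4637 = 0.3325.
τ(475 nm) = 0.121 × (520/475)⁴ × 6.4637 = 0.121 × 1.4363 × 6.4637 = 1.1233.
T(644)/T(475) = exp(τ_B − τ_A) = exp(0.7909) = 2.2053.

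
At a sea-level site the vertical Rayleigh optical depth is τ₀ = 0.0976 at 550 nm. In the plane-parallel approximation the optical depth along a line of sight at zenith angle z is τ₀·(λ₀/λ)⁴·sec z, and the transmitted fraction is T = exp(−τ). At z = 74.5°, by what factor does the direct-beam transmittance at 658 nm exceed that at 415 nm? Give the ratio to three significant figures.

Airmass: sec 74.5° = 3.7420.
τ(658 nm) = 0.0976 × (550/658)⁴ × 3.7420 = 0.0976 × 0.4881 × 3.7420 = 0.1783.
τ(415 nm) = 0.0976 × (550/415)⁴ × 3.7420 = 0.0976 × 3.0850 × 3.7420 = 1.1267.
T(658)/T(415) = exp(τ_B − τ_A) = exp(0.9484) = 2.5816.

2.58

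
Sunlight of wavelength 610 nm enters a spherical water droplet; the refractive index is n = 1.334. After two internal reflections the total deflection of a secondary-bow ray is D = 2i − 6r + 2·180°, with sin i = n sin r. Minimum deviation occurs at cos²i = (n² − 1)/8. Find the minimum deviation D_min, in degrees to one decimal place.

cos²i = (1.77956 − 1)/8 = 0.09744; i = arccos(0.31216) = 71.810°.
sin r = sin 71.810°/1.334 = 0.71217; r = 45.411°.
D_min = 2·71.810° − 6·45.411° + 360° = 231.153°.

231.2°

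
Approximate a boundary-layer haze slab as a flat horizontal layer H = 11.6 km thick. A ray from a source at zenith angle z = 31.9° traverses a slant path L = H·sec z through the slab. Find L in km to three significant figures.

13.7 km

sec z = 1/cos 31.9° = 1.1779.
L = 11.6 × 1.1779 = 13.664 km.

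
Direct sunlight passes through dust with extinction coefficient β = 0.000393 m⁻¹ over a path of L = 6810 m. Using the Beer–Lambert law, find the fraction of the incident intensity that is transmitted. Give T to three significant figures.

τ = β·L = 0.000393 × 6810 = 2.6763.
T = exp(−2.6763) = 0.0688.

0.0688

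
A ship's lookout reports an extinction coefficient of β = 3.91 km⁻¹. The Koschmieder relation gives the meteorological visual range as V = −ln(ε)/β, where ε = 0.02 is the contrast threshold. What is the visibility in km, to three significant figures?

V = −ln(0.02) / 3.91 = 3.912 / 3.91 = 1.0005 km.

1.00 km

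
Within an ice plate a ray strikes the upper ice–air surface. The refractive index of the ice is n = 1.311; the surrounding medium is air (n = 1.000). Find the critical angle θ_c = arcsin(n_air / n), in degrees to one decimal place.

49.7°

sin θ_c = n_air / n = 1.000 / 1.311 = 0.7628.
θ_c = arcsin(0.7628) = 49.71°.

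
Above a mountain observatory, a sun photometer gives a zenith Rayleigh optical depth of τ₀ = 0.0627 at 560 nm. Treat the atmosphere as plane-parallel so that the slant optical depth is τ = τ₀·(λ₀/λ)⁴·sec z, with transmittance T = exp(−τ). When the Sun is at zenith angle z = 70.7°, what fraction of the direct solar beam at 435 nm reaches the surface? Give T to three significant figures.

sec 70.7° = 3.0256.
τ = 0.0627 × (560/435)⁴ × 3.0256 = 0.0627 × 2.7466 × 3.0256 = 0.5210.
T = exp(−0.5210) = 0.5939.

0.594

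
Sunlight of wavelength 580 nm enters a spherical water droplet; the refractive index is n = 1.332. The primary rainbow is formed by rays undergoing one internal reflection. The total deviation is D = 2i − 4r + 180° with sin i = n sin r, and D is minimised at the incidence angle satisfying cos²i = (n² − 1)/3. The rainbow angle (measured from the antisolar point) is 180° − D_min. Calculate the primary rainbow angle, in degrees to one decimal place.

42.2°

cos²i = (1.77422 − 1)/3 = 0.25807; i = arccos(0.50801) = 59.469°.
sin r = sin 59.469°/1.332 = 0.64666; r = 40.290°.
D_min = 2·59.469° − 4·40.290° + 180° = 137.776°.
Rainbow angle = 180° − D_min = 42.224°.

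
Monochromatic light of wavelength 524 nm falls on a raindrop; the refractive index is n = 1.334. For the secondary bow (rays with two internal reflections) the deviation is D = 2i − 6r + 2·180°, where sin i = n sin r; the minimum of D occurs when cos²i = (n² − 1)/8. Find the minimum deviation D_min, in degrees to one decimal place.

231.2°

cos²i = (1.77956 − 1)/8 = 0.09744; i = arccos(0.31216) = 71.810°.
sin r = sin 71.810°/1.334 = 0.71217; r = 45.411°.
D_min = 2·71.810° − 6·45.411° + 360° = 231.153°.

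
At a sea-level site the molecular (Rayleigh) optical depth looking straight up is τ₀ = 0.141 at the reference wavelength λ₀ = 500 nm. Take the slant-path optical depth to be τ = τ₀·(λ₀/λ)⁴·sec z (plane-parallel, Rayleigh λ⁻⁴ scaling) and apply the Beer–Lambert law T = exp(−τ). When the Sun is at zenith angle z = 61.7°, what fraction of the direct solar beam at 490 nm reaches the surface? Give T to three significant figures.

sec 61.7° = 2.1093.
τ = 0.141 × (500/490)⁴ × 2.1093 = 0.141 × 1.0842 × 2.1093 = 0.3224.
T = exp(−0.3224) = 0.7244.

0.724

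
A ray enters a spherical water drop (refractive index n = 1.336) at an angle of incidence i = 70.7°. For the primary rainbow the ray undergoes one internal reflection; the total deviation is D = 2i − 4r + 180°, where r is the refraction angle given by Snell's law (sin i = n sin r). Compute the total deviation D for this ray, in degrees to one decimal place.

141.6°

sin r = sin 70.7° / 1.336 = 0.9438/1.336 = 0.7064; r = 44.95°.
D = 2·70.7° − 4·44.95° + 180° = 141.40° − 179.78° + 180° = 141.62°.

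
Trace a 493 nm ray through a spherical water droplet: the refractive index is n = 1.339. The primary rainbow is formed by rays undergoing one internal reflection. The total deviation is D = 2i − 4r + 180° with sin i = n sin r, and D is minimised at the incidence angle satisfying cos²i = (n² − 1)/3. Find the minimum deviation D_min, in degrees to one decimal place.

cos²i = (1.79292 − 1)/3 = 0.26431; i = arccos(0.51411) = 59.062°.
sin r = sin 59.062°/1.339 = 0.64057; r = 39.834°.
D_min = 2·59.062° − 4·39.834° + 180° = 138.786°.

138.8°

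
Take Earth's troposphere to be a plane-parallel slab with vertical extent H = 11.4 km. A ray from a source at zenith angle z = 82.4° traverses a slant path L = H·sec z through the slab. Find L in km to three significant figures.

86.2 km

sec z = 1/cos 82.4° = 7.5611.
L = 11.4 × 7.5611 = 86.196 km.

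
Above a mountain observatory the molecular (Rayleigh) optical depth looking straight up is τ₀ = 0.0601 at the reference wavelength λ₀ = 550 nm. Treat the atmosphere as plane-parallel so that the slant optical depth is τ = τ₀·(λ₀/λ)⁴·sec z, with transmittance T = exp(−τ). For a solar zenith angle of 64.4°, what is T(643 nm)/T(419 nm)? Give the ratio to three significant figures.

Airmass: sec 64.4° = 2.3144.
τ(643 nm) = 0.0601 × (550/643)⁴ × 2.3144 = 0.0601 × 0.5353 × 2.3144 = 0.0745.
τ(419 nm) = 0.0601 × (550/419)⁴ × 2.3144 = 0.0601 × 2.9689 × 2.3144 = 0.4130.
T(643)/T(419) = exp(τ_B − τ_A) = exp(0.3385) = 1.4028.

1.40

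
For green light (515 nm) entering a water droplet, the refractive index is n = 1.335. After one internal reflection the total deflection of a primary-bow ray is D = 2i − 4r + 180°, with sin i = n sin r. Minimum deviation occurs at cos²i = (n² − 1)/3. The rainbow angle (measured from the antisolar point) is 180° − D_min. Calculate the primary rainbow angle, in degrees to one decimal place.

41.8°

cos²i = (1.78222 − 1)/3 = 0.26074; i = arccos(0.51063) = 59.294°.
sin r = sin 59.294°/1.335 = 0.64405; r = 40.094°.
D_min = 2·59.294° − 4·40.094° + 180° = 138.212°.
Rainbow angle = 180° − D_min = 41.788°.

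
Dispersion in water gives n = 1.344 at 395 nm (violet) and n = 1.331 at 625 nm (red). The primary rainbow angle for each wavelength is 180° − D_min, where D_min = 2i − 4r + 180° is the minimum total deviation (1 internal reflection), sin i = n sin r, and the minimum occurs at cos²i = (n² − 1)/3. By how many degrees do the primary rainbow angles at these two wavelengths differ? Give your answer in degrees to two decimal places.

1.86°

At 395 nm (n = 1.344): cos²i = 0.26878 → i = 58.772°, r = 39.512°, D_min = 139.495°, rainbow angle = 40.505°.
At 625 nm (n = 1.331): cos²i = 0.25719 → i = 59.527°, r = 40.356°, D_min = 137.630°, rainbow angle = 42.370°.
Angular width = |40.505° − 42.370°| = 1.865°.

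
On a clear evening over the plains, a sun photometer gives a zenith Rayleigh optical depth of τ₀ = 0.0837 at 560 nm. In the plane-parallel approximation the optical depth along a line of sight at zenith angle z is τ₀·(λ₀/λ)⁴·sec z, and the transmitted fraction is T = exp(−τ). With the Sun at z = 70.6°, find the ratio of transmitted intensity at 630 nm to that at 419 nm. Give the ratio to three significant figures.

1.91

Airmass: sec 70.6° = 3.0106.
τ(630 nm) = 0.0837 × (560/630)⁴ × 3.0106 = 0.0837 × 0.6243 × 3.0106 = 0.1573.
τ(419 nm) = 0.0837 × (560/419)⁴ × 3.0106 = 0.0837 × 3.1908 × 3.0106 = 0.8040.
T(630)/T(419) = exp(τ_B − τ_A) = exp(0.6467) = 1.9093.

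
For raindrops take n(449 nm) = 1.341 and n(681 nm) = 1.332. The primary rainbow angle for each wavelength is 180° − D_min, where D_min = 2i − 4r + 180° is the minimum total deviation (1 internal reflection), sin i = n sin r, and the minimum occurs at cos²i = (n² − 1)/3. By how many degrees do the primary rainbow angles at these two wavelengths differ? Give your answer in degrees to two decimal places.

1.29°

At 449 nm (n = 1.341): cos²i = 0.26609 → i = 58.946°, r = 39.705°, D_min = 139.071°, rainbow angle = 40.929°.
At 681 nm (n = 1.332): cos²i = 0.25807 → i = 59.469°, r = 40.290°, D_min = 137.776°, rainbow angle = 42.224°.
Angular width = |40.929° − 42.224°| = 1.295°.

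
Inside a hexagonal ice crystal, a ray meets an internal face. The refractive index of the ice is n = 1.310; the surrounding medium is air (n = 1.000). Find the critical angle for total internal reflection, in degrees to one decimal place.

49.8°

sin θ_c = n_air / n = 1.000 / 1.310 = 0.7634.
θ_c = arcsin(0.7634) = 49.76°.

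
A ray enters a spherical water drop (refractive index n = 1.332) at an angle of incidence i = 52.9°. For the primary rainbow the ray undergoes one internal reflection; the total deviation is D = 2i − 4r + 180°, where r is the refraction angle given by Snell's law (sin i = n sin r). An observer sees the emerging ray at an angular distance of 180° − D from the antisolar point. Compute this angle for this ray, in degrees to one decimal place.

sin r = sin 52.9° / 1.332 = 0.7976/1.332 = 0.5988; r = 36.78°.
D = 2·52.9° − 4·36.78° + 180° = 105.80° − 147.13° + 180° = 138.67°.
Angle from antisolar point = 180° − D = 41.33°.

41.3°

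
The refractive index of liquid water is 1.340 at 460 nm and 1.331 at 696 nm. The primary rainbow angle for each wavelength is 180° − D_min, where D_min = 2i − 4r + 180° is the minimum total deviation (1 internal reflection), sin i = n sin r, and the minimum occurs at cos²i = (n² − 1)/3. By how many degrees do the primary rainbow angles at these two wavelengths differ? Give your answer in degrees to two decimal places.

At 460 nm (n = 1.340): cos²i = 0.26520 → i = 59.004°, r = 39.770°, D_min = 138.929°, rainbow angle = 41.071°.
At 696 nm (n = 1.331): cos²i = 0.25719 → i = 59.527°, r = 40.356°, D_min = 137.630°, rainbow angle = 42.370°.
Angular width = |41.071° − 42.370°| = 1.299°.

1.30°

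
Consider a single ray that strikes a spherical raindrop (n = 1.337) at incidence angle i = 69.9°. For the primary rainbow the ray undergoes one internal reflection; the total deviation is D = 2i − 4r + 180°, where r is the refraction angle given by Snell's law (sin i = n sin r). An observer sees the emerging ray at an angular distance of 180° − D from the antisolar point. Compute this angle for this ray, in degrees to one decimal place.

38.7°

sin r = sin 69.9° / 1.337 = 0.9391/1.337 = 0.7024; r = 44.62°.
D = 2·69.9° − 4·44.62° + 180° = 139.80° − 178.48° + 180° = 141.32°.
Angle from antisolar point = 180° − D = 38.68°.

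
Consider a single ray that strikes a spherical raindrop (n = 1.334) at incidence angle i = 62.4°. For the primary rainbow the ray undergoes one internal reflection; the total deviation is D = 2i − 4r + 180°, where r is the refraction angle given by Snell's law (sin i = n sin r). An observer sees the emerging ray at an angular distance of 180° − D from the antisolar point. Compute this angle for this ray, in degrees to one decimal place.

41.7°

sin r = sin 62.4° / 1.334 = 0.8862/1.334 = 0.6643; r = 41.63°.
D = 2·62.4° − 4·41.63° + 180° = 124.80° − 166.52° + 180° = 138.28°.
Angle from antisolar point = 180° − D = 41.72°.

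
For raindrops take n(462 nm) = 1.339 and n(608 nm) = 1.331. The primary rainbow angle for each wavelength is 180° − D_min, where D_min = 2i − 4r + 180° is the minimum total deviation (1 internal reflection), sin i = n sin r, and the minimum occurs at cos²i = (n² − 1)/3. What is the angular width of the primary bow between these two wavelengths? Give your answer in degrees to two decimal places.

At 462 nm (n = 1.339): cos²i = 0.26431 → i = 59.062°, r = 39.834°, D_min = 138.786°, rainbow angle = 41.214°.
At 608 nm (n = 1.331): cos²i = 0.25719 → i = 59.527°, r = 40.356°, D_min = 137.630°, rainbow angle = 42.370°.
Angular width = |41.214° − 42.370°| = 1.156°.

1.16°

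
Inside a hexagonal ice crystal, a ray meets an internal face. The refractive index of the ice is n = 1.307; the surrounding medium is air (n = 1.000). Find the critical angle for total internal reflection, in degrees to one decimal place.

49.9°

sin θ_c = n_air / n = 1.000 / 1.307 = 0.7651.
θ_c = arcsin(0.7651) = 49.92°.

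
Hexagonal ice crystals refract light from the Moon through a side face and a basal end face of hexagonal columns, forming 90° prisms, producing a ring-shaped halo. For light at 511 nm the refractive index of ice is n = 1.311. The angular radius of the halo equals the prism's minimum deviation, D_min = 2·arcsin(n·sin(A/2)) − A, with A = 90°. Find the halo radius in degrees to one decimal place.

n·sin(A/2) = 1.311 × sin 45° = 1.311 × 0.7071 = 0.9270.
D_min = 2·arcsin(0.9270) − 90° = 2 × 67.974° − 90° = 45.949°.

45.9°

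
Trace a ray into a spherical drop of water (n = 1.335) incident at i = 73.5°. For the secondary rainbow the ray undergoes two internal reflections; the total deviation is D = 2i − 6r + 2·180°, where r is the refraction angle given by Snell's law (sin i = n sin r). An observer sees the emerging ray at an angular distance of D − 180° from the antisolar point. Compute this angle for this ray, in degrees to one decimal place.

sin r = sin 73.5° / 1.335 = 0.9588/1.335 = 0.7182; r = 45.91°.
D = 2·73.5° − 6·45.91° + 2·180° = 147.00° − 275.44° + 360° = 231.56°.
Angle from antisolar point = D − 180° = 51.56°.

51.6°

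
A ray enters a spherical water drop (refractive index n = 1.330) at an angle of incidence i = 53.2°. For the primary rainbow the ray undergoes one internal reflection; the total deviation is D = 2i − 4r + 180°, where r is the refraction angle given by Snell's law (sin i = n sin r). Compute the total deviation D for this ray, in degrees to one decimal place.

138.3°

sin r = sin 53.2° / 1.330 = 0.8007/1.330 = 0.6021; r = 37.02°.
D = 2·53.2° − 4·37.02° + 180° = 106.40° − 148.07° + 180° = 138.33°.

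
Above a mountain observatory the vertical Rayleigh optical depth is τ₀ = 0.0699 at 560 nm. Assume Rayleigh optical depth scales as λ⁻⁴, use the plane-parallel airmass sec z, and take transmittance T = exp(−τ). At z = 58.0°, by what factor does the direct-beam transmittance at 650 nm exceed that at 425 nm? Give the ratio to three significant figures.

Airmass: sec 58.0° = 1.8871.
τ(650 nm) = 0.0699 × (560/650)⁴ × 1.8871 = 0.0699 × 0.5509 × 1.8871 = 0.0727.
τ(425 nm) = 0.0699 × (560/425)⁴ × 1.8871 = 0.0699 × 3.0144 × 1.8871 = 0.3976.
T(650)/T(425) = exp(τ_B − τ_A) = exp(0.3249) = 1.3840.

1.38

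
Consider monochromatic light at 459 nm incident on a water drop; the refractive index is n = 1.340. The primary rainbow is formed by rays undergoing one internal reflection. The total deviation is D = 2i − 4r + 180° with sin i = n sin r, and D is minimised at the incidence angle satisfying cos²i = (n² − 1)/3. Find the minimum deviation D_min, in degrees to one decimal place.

cos²i = (1.79560 − 1)/3 = 0.26520; i = arccos(0.51498) = 59.004°.
sin r = sin 59.004°/1.340 = 0.63971; r = 39.770°.
D_min = 2·59.004° − 4·39.770° + 180° = 138.929°.

138.9°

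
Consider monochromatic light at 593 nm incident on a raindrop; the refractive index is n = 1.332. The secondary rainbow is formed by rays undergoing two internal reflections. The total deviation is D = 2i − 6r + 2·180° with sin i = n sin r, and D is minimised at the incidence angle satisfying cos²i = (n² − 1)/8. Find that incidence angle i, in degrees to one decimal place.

71.9°

cos²i = (1.332² − 1)/8 = (1.77422 − 1)/8 = 0.09678.
cos i = 0.31109, so i = 71.875°.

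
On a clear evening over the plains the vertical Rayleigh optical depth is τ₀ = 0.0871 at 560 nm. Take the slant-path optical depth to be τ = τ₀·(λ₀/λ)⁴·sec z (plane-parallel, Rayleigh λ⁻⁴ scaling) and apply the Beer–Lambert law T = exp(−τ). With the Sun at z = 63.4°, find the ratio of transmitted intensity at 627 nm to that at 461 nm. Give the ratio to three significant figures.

Airmass: sec 63.4° = 2.2333.
τ(627 nm) = 0.0871 × (560/627)⁴ × 2.2333 = 0.0871 × 0.6363 × 2.2333 = 0.1238.
τ(461 nm) = 0.0871 × (560/461)⁴ × 2.2333 = 0.0871 × 2.1775 × 2.2333 = 0.4236.
T(627)/T(461) = exp(τ_B − τ_A) = exp(0.2998) = 1.3496.

1.35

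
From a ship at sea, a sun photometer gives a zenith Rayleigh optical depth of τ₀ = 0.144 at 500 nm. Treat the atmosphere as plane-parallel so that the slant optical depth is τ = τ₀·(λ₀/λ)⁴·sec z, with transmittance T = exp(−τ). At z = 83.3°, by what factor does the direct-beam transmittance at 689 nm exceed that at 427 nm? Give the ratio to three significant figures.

7.23

Airmass: sec 83.3° = 8.5711.
τ(689 nm) = 0.144 × (500/689)⁴ × 8.5711 = 0.144 × 0.2773 × 8.5711 = 0.3423.
τ(427 nm) = 0.144 × (500/427)⁴ × 8.5711 = 0.144 × 1.8800 × 8.5711 = 2.3204.
T(689)/T(427) = exp(τ_B − τ_A) = exp(1.9781) = 7.2293.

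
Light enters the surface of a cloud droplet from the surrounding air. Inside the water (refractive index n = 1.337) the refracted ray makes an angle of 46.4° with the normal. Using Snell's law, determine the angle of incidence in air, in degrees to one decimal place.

75.5°

Snell: sin θ_i = n · sin θ_r = 1.337 × sin 46.4° = 1.337 × 0.7242 = 0.9682.
θ_i = arcsin(0.9682) = 75.52°.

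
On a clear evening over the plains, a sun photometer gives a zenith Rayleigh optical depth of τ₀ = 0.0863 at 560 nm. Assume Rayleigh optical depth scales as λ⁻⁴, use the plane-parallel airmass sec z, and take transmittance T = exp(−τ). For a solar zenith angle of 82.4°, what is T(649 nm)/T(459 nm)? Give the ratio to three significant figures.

Airmass: sec 82.4° = 7.5611.
τ(649 nm) = 0.0863 × (560/649)⁴ × 7.5611 = 0.0863 × 0.5543 × 7.5611 = 0.3617.
τ(459 nm) = 0.0863 × (560/459)⁴ × 7.5611 = 0.0863 × 2.2157 × 7.5611 = 1.4458.
T(649)/T(459) = exp(τ_B − τ_A) = exp(1.0840) = 2.9566.

2.96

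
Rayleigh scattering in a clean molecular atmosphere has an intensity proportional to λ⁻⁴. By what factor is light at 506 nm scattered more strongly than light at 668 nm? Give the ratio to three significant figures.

3.04

Rayleigh scattering ∝ λ⁻⁴, so the ratio of coefficients is the inverse fourth power of the wavelength ratio.
σ(506)/σ(668) = (668/506)⁴ = (1.3202)⁴ = 3.037.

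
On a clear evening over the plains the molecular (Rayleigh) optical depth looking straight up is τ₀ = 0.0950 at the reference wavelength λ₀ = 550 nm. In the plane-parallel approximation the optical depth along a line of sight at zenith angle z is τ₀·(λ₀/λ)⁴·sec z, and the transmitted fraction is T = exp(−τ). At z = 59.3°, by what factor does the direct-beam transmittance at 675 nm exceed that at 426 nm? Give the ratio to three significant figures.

1.54

Airmass: sec 59.3° = 1.9587.
τ(675 nm) = 0.0950 × (550/675)⁴ × 1.9587 = 0.0950 × 0.4408 × 1.9587 = 0.0820.
τ(426 nm) = 0.0950 × (550/426)⁴ × 1.9587 = 0.0950 × 2.7785 × 1.9587 = 0.5170.
T(675)/T(426) = exp(τ_B − τ_A) = exp(0.4350) = 1.5450.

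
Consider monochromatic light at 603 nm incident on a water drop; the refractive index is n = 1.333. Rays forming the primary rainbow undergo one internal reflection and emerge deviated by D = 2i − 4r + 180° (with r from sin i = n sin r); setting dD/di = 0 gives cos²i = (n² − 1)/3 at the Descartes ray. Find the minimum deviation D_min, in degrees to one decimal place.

cos²i = (1.77689 − 1)/3 = 0.25896; i = arccos(0.50888) = 59.410°.
sin r = sin 59.410°/1.333 = 0.64579; r = 40.225°.
D_min = 2·59.410° − 4·40.225° + 180° = 137.922°.

137.9°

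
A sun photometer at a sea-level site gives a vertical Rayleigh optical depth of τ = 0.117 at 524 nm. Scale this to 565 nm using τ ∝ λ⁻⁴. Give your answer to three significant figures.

τ(565 nm) = τ(524 nm) × (524/565)⁴ = 0.117 × (0.9274)⁴ = 0.117 × 0.7398 = 0.0866.

0.0866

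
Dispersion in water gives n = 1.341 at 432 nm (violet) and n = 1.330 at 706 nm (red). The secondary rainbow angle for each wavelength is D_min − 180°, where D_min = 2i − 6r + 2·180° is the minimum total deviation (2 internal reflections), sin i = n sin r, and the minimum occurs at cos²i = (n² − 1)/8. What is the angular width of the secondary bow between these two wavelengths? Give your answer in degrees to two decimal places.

2.86°

At 432 nm (n = 1.341): cos²i = 0.09979 → i = 71.586°, r = 45.034°, D_min = 232.966°, rainbow angle = 52.966°.
At 706 nm (n = 1.330): cos²i = 0.09611 → i = 71.940°, r = 45.630°, D_min = 230.101°, rainbow angle = 50.101°.
Angular width = |52.966° − 50.101°| = 2.865°.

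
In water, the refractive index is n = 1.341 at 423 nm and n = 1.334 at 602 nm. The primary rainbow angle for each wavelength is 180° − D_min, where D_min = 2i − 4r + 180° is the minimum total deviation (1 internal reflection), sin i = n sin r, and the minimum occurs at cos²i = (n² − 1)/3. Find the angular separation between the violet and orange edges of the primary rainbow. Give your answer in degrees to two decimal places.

At 423 nm (n = 1.341): cos²i = 0.26609 → i = 58.946°, r = 39.705°, D_min = 139.071°, rainbow angle = 40.929°.
At 602 nm (n = 1.334): cos²i = 0.25985 → i = 59.352°, r = 40.159°, D_min = 138.067°, rainbow angle = 41.933°.
Angular width = |40.929° − 41.933°| = 1.004°.

1.00°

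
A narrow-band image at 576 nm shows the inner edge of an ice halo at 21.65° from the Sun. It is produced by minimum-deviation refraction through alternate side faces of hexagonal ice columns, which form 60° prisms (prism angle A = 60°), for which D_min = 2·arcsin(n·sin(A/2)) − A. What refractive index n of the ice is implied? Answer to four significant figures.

Rearranging: n = sin((D_min + A)/2) / sin(A/2).
(D_min + A)/2 = (21.65° + 60°)/2 = 40.825°.
n = sin 40.825° / sin 30° = 0.6538 / 0.5000 = 1.3075.

1.308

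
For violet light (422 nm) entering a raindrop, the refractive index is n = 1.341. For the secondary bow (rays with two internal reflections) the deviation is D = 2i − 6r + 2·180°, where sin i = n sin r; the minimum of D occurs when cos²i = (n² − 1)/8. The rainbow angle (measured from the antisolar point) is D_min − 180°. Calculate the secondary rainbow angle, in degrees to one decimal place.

cos²i = (1.79828 − 1)/8 = 0.09979; i = arccos(0.31589) = 71.586°.
sin r = sin 71.586°/1.341 = 0.70753; r = 45.034°.
D_min = 2·71.586° − 6·45.034° + 360° = 232.966°.
Rainbow angle = D_min − 180° = 52.966°.

53.0°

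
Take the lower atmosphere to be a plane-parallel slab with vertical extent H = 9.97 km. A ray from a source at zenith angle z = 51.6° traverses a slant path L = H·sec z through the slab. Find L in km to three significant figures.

sec z = 1/cos 51.6° = 1.6099.
L = 9.97 × 1.6099 = 16.051 km.

16.1 km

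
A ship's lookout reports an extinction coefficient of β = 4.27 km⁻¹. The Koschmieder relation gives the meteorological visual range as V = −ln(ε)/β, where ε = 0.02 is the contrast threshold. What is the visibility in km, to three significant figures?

0.916 km

V = −ln(0.02) / 4.27 = 3.912 / 4.27 = 0.9162 km.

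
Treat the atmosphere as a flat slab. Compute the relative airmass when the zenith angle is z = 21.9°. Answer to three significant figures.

X = sec z = 1/cos 21.9° = 1/0.9278 = 1.0778.

1.08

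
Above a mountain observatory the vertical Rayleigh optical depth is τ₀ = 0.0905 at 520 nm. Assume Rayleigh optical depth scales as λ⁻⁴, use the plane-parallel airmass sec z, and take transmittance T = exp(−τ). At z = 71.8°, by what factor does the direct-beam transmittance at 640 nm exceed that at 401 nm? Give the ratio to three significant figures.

Airmass: sec 71.8° = 3.2017.
τ(640 nm) = 0.0905 × (520/640)⁴ × 3.2017 = 0.0905 × 0.4358 × 3.2017 = 0.1263.
τ(401 nm) = 0.0905 × (520/401)⁴ × 3.2017 = 0.0905 × 2.8277 × 3.2017 = 0.8193.
T(640)/T(401) = exp(τ_B − τ_A) = exp(0.6931) = 1.9998.

2.00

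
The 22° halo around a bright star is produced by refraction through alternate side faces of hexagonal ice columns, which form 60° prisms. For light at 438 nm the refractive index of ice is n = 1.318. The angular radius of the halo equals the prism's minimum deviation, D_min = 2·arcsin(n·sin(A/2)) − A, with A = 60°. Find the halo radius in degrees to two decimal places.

n·sin(A/2) = 1.318 × sin 30° = 1.318 × 0.5000 = 0.6590.
D_min = 2·arcsin(0.6590) − 60° = 2 × 41.224° − 60° = 22.447°.

22.45°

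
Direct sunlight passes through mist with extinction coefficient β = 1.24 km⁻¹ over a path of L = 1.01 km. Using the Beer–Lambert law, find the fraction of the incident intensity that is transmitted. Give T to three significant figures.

0.286

τ = β·L = 1.24 × 1.01 = 1.2524.
T = exp(−1.2524) = 0.2858.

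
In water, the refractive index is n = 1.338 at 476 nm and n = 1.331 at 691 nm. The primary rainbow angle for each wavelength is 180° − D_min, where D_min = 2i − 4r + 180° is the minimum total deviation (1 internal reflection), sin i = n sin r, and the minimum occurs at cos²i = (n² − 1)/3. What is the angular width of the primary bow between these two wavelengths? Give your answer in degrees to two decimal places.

At 476 nm (n = 1.338): cos²i = 0.26341 → i = 59.120°, r = 39.899°, D_min = 138.643°, rainbow angle = 41.357°.
At 691 nm (n = 1.331): cos²i = 0.25719 → i = 59.527°, r = 40.356°, D_min = 137.630°, rainbow angle = 42.370°.
Angular width = |41.357° − 42.370°| = 1.013°.

1.01°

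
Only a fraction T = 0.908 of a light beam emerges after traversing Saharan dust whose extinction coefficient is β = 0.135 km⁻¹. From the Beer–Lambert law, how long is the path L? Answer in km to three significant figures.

0.715 km

Beer–Lambert: T = exp(−βL) ⇒ L = −ln(T)/β = −ln(0.908)/0.135 = 0.0965/0.135 = 0.7149 km.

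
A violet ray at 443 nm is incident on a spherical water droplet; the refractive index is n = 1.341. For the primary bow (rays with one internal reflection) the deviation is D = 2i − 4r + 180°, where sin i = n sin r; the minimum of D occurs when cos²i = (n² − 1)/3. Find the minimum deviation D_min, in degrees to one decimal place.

cos²i = (1.79828 − 1)/3 = 0.26609; i = arccos(0.51584) = 58.946°.
sin r = sin 58.946°/1.341 = 0.63884; r = 39.705°.
D_min = 2·58.946° − 4·39.705° + 180° = 139.071°.

139.1°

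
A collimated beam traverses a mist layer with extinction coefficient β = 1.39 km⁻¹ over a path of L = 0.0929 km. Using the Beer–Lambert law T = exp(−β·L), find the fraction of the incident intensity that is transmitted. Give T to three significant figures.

τ = β·L = 1.39 × 0.0929 = 0.1291.
T = exp(−0.1291) = 0.8789.

0.879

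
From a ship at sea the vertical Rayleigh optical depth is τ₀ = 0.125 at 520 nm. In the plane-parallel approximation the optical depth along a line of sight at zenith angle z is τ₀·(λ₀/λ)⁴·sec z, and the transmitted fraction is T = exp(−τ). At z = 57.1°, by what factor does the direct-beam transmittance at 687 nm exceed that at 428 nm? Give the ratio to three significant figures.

1.53

Airmass: sec 57.1° = 1.8410.
τ(687 nm) = 0.125 × (520/687)⁴ × 1.8410 = 0.125 × 0.3282 × 1.8410 = 0.0755.
τ(428 nm) = 0.125 × (520/428)⁴ × 1.8410 = 0.125 × 2.1789 × 1.8410 = 0.5014.
T(687)/T(428) = exp(τ_B − τ_A) = exp(0.4259) = 1.5310.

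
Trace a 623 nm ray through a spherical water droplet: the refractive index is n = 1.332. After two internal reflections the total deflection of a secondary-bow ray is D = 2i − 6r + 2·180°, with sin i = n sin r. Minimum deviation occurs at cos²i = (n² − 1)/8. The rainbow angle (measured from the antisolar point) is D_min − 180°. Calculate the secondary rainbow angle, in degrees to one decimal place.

50.6°

cos²i = (1.77422 − 1)/8 = 0.09678; i = arccos(0.31109) = 71.875°.
sin r = sin 71.875°/1.332 = 0.71350; r = 45.520°.
D_min = 2·71.875° − 6·45.520° + 360° = 230.628°.
Rainbow angle = D_min − 180° = 50.628°.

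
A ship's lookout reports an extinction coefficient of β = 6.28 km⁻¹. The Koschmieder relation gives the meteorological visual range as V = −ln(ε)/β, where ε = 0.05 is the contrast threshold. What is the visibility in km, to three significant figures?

V = −ln(0.05) / 6.28 = 2.996 / 6.28 = 0.4770 km.

0.477 km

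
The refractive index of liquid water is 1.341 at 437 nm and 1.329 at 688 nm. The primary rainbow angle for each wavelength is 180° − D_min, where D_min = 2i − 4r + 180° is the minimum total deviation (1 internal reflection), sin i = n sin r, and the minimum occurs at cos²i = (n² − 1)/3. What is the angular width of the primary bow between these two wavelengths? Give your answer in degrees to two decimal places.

1.73°

At 437 nm (n = 1.341): cos²i = 0.26609 → i = 58.946°, r = 39.705°, D_min = 139.071°, rainbow angle = 40.929°.
At 688 nm (n = 1.329): cos²i = 0.25541 → i = 59.643°, r = 40.487°, D_min = 137.337°, rainbow angle = 42.663°.
Angular width = |40.929° − 42.663°| = 1.735°.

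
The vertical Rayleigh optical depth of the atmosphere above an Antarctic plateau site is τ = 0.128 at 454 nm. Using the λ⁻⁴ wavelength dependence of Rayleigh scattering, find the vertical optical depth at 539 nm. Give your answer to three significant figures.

τ(539 nm) = τ(454 nm) × (454/539)⁴ = 0.128 × (0.8423)⁴ = 0.128 × 0.5033 = 0.0644.

0.0644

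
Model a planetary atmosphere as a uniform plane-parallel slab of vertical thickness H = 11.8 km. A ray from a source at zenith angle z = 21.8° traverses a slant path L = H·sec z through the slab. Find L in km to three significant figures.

12.7 km

sec z = 1/cos 21.8° = 1.0770.
L = 11.8 × 1.0770 = 12.709 km.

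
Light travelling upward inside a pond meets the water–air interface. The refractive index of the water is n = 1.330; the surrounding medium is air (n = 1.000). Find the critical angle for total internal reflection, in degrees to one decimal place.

48.8°

sin θ_c = n_air / n = 1.000 / 1.330 = 0.7519.
θ_c = arcsin(0.7519) = 48.75°.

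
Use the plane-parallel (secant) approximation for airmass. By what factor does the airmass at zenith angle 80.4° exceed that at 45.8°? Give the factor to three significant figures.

4.18

X(80.4°)/X(45.8°) = sec 80.4° / sec 45.8° = cos 45.8° / cos 80.4° = 0.6972/0.1668 = 4.1804.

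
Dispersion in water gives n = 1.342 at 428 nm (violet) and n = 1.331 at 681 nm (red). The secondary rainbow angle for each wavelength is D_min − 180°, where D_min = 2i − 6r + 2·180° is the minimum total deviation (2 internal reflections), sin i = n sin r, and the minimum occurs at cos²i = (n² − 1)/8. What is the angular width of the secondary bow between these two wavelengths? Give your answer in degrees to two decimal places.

2.86°

At 428 nm (n = 1.342): cos²i = 0.10012 → i = 71.554°, r = 44.981°, D_min = 233.222°, rainbow angle = 53.222°.
At 681 nm (n = 1.331): cos²i = 0.09645 → i = 71.907°, r = 45.575°, D_min = 230.365°, rainbow angle = 50.365°.
Angular width = |53.222° − 50.365°| = 2.857°.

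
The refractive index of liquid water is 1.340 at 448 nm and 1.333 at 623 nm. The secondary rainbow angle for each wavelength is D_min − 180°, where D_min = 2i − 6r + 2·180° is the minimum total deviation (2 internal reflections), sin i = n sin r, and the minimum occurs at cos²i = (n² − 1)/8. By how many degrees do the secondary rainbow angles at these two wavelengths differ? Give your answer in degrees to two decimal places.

At 448 nm (n = 1.340): cos²i = 0.09945 → i = 71.618°, r = 45.088°, D_min = 232.709°, rainbow angle = 52.709°.
At 623 nm (n = 1.333): cos²i = 0.09711 → i = 71.843°, r = 45.466°, D_min = 230.891°, rainbow angle = 50.891°.
Angular width = |52.709° − 50.891°| = 1.818°.

1.82°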